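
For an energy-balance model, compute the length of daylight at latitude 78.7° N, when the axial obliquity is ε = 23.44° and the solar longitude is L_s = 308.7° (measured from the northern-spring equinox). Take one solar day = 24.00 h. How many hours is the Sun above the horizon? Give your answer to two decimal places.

Solar declination: sin δ = sin ε · sin L_s = sin 23.44° × sin 308.7° = -0.31045, so δ = -18.086°.
cos h₀ = −tan ϕ · tan δ = 1.6344 ≥ 1, so the Sun never rises (polar night) and h₀ = 0.
Daylight = 2h₀/(2π) × 24.00 h = (0.0000/π) × 24.00 = 0.00 h.

0.00 h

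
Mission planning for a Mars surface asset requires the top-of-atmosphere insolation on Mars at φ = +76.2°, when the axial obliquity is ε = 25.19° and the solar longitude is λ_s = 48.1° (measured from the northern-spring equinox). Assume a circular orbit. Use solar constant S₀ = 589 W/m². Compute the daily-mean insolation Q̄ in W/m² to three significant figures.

Solar declination: sin δ = sin ε · sin λ_s = sin 25.19° × sin 48.1° = 0.31679, so δ = +18.469°.
cos H₀ = −tan(+76.2°) tan(+18.469°) = -1.3598 ≤ −1 ⇒ polar day, H₀ = π.
Bracket: H₀ sin φ sin δ + cos φ cos δ sin H₀ = 3.1416×0.97113×0.31679 + 0.23853×0.94849×0.00000 = 0.966495 + 0.000000 = 0.966495.
Q̄ = (S₀/π) × [bracket] = (589/π) × 0.966495 = 181.2 W/m².

Q̄ ≈ 181 W/m²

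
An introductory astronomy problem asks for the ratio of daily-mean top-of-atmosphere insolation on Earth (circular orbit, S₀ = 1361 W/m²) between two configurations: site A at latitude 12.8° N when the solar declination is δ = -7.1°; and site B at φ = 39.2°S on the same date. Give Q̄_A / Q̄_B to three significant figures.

Q̄_A / Q̄_B ≈ 1.03

— Configuration A (φ=+12.8°):
cos H₀ = −tan(+12.8°) tan(-7.100°) = 0.0283, H₀ = 1.5425 rad.
Bracket: H₀ sin φ sin δ + cos φ cos δ sin H₀ = 1.5425×0.22155×-0.12360 + 0.97515×0.99233×0.99960 = -0.042239 + 0.967284 = 0.925045.
Q̄ = (S₀/π) × [bracket] = (1361/π) × 0.925045 = 400.75 W/m².
— Configuration B (φ=-39.2°):
cos H₀ = −tan(-39.2°) tan(-7.100°) = -0.1016, H₀ = 1.6726 rad.
Bracket: H₀ sin φ sin δ + cos φ cos δ sin H₀ = 1.6726×-0.63203×-0.12360 + 0.77494×0.99233×0.99483 = 0.130662 + 0.765020 = 0.895682.
Q̄ = (S₀/π) × [bracket] = (1361/π) × 0.895682 = 388.03 W/m².
Ratio Q̄_A / Q̄_B = 400.75 / 388.03 = 1.033.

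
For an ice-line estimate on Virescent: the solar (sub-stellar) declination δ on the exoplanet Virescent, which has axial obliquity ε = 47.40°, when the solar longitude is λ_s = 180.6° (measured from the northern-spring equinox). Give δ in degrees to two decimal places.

sin δ = sin ε · sin λ_s = sin 47.40° × sin 180.6° = -0.007708.
δ = arcsin(-0.007708) = -0.44°.

δ = -0.44°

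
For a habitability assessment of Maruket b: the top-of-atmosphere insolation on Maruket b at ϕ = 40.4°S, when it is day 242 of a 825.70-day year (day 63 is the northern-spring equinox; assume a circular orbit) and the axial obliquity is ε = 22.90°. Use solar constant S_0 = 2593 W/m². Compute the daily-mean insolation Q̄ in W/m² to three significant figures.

Solar longitude: L_s = 360° × (242 − 63)/825.70 = 78.043°.
sin δ = sin 22.90° × sin 78.043° = 0.38068, so δ = +22.376°.
cos h₀ = −tan(-40.4°) tan(+22.376°) = 0.3504, h₀ = 1.2128 rad.
Bracket: h₀ sin ϕ sin δ + cos ϕ cos δ sin h₀ = 1.2128×-0.64812×0.38068 + 0.76154×0.92471×0.93661 = -0.299230 + 0.659564 = 0.360334.
Q̄ = (S_0/π) × [bracket] = (2593/π) × 0.360334 = 297.4 W/m².

Q̄ ≈ 297 W/m²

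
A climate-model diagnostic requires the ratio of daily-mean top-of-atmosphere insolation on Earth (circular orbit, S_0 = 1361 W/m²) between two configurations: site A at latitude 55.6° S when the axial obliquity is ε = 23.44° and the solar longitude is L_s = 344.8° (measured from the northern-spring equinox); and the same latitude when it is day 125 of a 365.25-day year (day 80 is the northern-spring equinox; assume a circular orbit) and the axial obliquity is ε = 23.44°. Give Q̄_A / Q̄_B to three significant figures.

— Configuration A (ϕ=-55.6°):
Solar declination: sin δ = sin ε · sin L_s = sin 23.44° × sin 344.8° = -0.10430, so δ = -5.987°.
cos h₀ = −tan(-55.6°) tan(-5.987°) = -0.1532, h₀ = 1.7246 rad.
Bracket: h₀ sin ϕ sin δ + cos ϕ cos δ sin h₀ = 1.7246×-0.82511×-0.10430 + 0.56497×0.99455×0.98820 = 0.148417 + 0.555261 = 0.703678.
Q̄ = (S_0/π) × [bracket] = (1361/π) × 0.703678 = 304.85 W/m².
— Configuration B (ϕ=-55.6°):
Solar longitude: L_s = 360° × (125 − 80)/365.25 = 44.353°.
sin δ = sin 23.44° × sin 44.353° = 0.27809, so δ = +16.146°.
cos h₀ = −tan(-55.6°) tan(+16.146°) = 0.4228, h₀ = 1.1343 rad.
Bracket: h₀ sin ϕ sin δ + cos ϕ cos δ sin h₀ = 1.1343×-0.82511×0.27809 + 0.56497×0.96056×0.90622 = -0.260271 + 0.491794 = 0.231523.
Q̄ = (S_0/π) × [bracket] = (1361/π) × 0.231523 = 100.30 W/m².
Ratio Q̄_A / Q̄_B = 304.85 / 100.30 = 3.039.

Q̄_A / Q̄_B ≈ 3.04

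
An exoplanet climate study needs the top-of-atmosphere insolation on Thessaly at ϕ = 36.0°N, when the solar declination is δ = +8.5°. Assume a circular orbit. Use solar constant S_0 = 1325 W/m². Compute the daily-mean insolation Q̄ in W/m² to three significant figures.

cos h₀ = −tan(+36.0°) tan(+8.500°) = -0.1086, h₀ = 1.6796 rad.
Bracket: h₀ sin ϕ sin δ + cos ϕ cos δ sin h₀ = 1.6796×0.58779×0.14781 + 0.80902×0.98902×0.99409 = 0.145926 + 0.795408 = 0.941334.
Q̄ = (S_0/π) × [bracket] = (1325/π) × 0.941334 = 397.0 W/m².

Q̄ ≈ 397 W/m²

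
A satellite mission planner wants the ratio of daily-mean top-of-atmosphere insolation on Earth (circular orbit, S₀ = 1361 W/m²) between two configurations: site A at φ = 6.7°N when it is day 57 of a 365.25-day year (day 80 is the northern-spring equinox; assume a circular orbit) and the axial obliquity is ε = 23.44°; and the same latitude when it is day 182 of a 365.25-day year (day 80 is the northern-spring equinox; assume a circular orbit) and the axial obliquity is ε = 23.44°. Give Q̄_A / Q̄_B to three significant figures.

— Configuration A (φ=+6.7°):
Solar longitude: λ_s = 360° × (57 − 80)/365.25 = -22.669°, i.e. -22.669° + 360° = 337.331°.
sin δ = sin 23.44° × sin 337.331° = -0.15331, so δ = -8.819°.
cos H₀ = −tan(+6.7°) tan(-8.819°) = 0.0182, H₀ = 1.5526 rad.
Bracket: H₀ sin φ sin δ + cos φ cos δ sin H₀ = 1.5526×0.11667×-0.15331 + 0.99317×0.98818×0.99983 = -0.027771 + 0.981264 = 0.953493.
Q̄ = (S₀/π) × [bracket] = (1361/π) × 0.953493 = 413.07 W/m².
— Configuration B (φ=+6.7°):
Solar longitude: λ_s = 360° × (182 − 80)/365.25 = 100.534°.
sin δ = sin 23.44° × sin 100.534° = 0.39108, so δ = +23.022°.
cos H₀ = −tan(+6.7°) tan(+23.022°) = -0.0499, H₀ = 1.6207 rad.
Bracket: H₀ sin φ sin δ + cos φ cos δ sin H₀ = 1.6207×0.11667×0.39108 + 0.99317×0.92035×0.99875 = 0.073948 + 0.912921 = 0.986869.
Q̄ = (S₀/π) × [bracket] = (1361/π) × 0.986869 = 427.53 W/m².
Ratio Q̄_A / Q̄_B = 413.07 / 427.53 = 0.9662.

Q̄_A / Q̄_B ≈ 0.966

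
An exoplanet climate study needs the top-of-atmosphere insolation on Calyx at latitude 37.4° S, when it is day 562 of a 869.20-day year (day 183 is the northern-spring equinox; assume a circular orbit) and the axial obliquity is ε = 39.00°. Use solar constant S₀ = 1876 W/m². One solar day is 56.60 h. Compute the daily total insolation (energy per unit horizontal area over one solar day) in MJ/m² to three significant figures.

Solar longitude: λ_s = 360° × (562 − 183)/869.20 = 156.972°.
sin δ = sin 39.00° × sin 156.972° = 0.24618, so δ = +14.252°.
cos H₀ = −tan(-37.4°) tan(+14.252°) = 0.1942, H₀ = 1.3754 rad.
Bracket: H₀ sin φ sin δ + cos φ cos δ sin H₀ = 1.3754×-0.60738×0.24618 + 0.79441×0.96922×0.98096 = -0.205656 + 0.755298 = 0.549642.
Q̄ = (S₀/π) × [bracket] = (1876/π) × 0.549642 = 328.22 W/m².
Daily total = Q̄ × 56.60 h × 3600 s/h = 328.22 × 56.60 × 3600 / 10⁶ = 66.88 MJ/m².

66.9 MJ/m²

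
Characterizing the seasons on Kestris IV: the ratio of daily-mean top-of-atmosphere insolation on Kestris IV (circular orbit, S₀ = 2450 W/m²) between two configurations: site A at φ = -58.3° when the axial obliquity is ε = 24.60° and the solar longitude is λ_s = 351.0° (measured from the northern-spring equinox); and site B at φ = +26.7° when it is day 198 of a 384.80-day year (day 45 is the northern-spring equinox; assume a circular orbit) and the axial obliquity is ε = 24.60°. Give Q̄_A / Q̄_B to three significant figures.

Q̄_A / Q̄_B ≈ 0.586

— Configuration A (φ=-58.3°):
Solar declination: sin δ = sin ε · sin λ_s = sin 24.60° × sin 351.0° = -0.06512, so δ = -3.734°.
cos H₀ = −tan(-58.3°) tan(-3.734°) = -0.1057, H₀ = 1.6767 rad.
Bracket: H₀ sin φ sin δ + cos φ cos δ sin H₀ = 1.6767×-0.85081×-0.06512 + 0.52547×0.99788×0.99440 = 0.092897 + 0.521420 = 0.614317.
Q̄ = (S₀/π) × [bracket] = (2450/π) × 0.614317 = 479.08 W/m².
— Configuration B (φ=+26.7°):
Solar longitude: λ_s = 360° × (198 − 45)/384.80 = 143.139°.
sin δ = sin 24.60° × sin 143.139° = 0.24972, so δ = +14.461°.
cos H₀ = −tan(+26.7°) tan(+14.461°) = -0.1297, H₀ = 1.7009 rad.
Bracket: H₀ sin φ sin δ + cos φ cos δ sin H₀ = 1.7009×0.44932×0.24972 + 0.89337×0.96832×0.99155 = 0.190848 + 0.857758 = 1.048606.
Q̄ = (S₀/π) × [bracket] = (2450/π) × 1.048606 = 817.77 W/m².
Ratio Q̄_A / Q̄_B = 479.08 / 817.77 = 0.5858.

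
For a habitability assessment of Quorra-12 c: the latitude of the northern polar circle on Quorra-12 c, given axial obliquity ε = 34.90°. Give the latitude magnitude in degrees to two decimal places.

The polar circle is the lowest latitude that experiences at least one full rotation of continuous daylight at the northern-summer solstice; it lies at |ϕ| = 90° − ε = 90° − 34.90° = 55.10°.

55.10°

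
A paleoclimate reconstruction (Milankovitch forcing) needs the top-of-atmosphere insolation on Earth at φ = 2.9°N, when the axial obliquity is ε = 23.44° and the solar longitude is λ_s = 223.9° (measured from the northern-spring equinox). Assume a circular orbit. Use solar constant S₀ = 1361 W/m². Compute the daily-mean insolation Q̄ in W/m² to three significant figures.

Solar declination: sin δ = sin ε · sin λ_s = sin 23.44° × sin 223.9° = -0.27583, so δ = -16.011°.
cos H₀ = −tan(+2.9°) tan(-16.011°) = 0.0145, H₀ = 1.5563 rad.
Bracket: H₀ sin φ sin δ + cos φ cos δ sin H₀ = 1.5563×0.05059×-0.27583 + 0.99872×0.96121×0.99989 = -0.021717 + 0.959874 = 0.938157.
Q̄ = (S₀/π) × [bracket] = (1361/π) × 0.938157 = 406.4 W/m².

Q̄ ≈ 406 W/m²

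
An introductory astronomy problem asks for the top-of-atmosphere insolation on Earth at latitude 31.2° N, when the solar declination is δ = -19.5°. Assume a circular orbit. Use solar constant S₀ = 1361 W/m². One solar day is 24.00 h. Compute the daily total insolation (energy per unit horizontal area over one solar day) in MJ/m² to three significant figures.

20.7 MJ/m²

cos H₀ = −tan(+31.2°) tan(-19.500°) = 0.2145, H₀ = 1.3547 rad.
Bracket: H₀ sin φ sin δ + cos φ cos δ sin H₀ = 1.3547×0.51803×-0.33381 + 0.85536×0.94264×0.97673 = -0.234260 + 0.787534 = 0.553274.
Q̄ = (S₀/π) × [bracket] = (1361/π) × 0.553274 = 239.69 W/m².
Daily total = Q̄ × 24.00 h × 3600 s/h = 239.69 × 24.00 × 3600 / 10⁶ = 20.71 MJ/m².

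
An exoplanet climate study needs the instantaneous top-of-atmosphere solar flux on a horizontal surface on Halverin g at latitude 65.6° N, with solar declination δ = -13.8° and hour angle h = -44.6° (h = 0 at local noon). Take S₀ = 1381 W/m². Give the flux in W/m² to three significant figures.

cos θ_z = sin φ sin δ + cos φ cos δ cos h = -0.217229 + 0.285651 = 0.068422.
Flux = S₀ · cos θ_z = 1381 × 0.068422 = 94.49 W/m².

94.5 W/m²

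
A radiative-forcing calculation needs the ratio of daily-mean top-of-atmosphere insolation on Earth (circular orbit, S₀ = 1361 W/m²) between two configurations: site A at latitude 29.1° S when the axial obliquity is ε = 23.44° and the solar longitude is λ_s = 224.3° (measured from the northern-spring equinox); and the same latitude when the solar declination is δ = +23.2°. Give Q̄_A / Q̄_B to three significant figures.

Q̄_A / Q̄_B ≈ 2.02

— Configuration A (φ=-29.1°):
Solar declination: sin δ = sin ε · sin λ_s = sin 23.44° × sin 224.3° = -0.27782, so δ = -16.130°.
cos H₀ = −tan(-29.1°) tan(-16.130°) = -0.1610, H₀ = 1.7325 rad.
Bracket: H₀ sin φ sin δ + cos φ cos δ sin H₀ = 1.7325×-0.48634×-0.27782 + 0.87377×0.96063×0.98696 = 0.234087 + 0.828424 = 1.062511.
Q̄ = (S₀/π) × [bracket] = (1361/π) × 1.062511 = 460.30 W/m².
— Configuration B (φ=-29.1°):
cos H₀ = −tan(-29.1°) tan(+23.200°) = 0.2386, H₀ = 1.3299 rad.
Bracket: H₀ sin φ sin δ + cos φ cos δ sin H₀ = 1.3299×-0.48634×0.39394 + 0.87377×0.91914×0.97113 = -0.254794 + 0.779931 = 0.525137.
Q̄ = (S₀/π) × [bracket] = (1361/π) × 0.525137 = 227.50 W/m².
Ratio Q̄_A / Q̄_B = 460.30 / 227.50 = 2.023.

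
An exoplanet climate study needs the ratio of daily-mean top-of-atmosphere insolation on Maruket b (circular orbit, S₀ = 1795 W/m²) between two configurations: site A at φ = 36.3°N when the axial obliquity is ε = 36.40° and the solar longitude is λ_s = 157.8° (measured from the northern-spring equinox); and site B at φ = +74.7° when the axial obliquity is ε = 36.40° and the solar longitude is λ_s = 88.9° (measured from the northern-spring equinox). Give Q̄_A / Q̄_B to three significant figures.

Q̄_A / Q̄_B ≈ 0.559

— Configuration A (φ=+36.3°):
Solar declination: sin δ = sin ε · sin λ_s = sin 36.40° × sin 157.8° = 0.22422, so δ = +12.957°.
cos H₀ = −tan(+36.3°) tan(+12.957°) = -0.1690, H₀ = 1.7406 rad.
Bracket: H₀ sin φ sin δ + cos φ cos δ sin H₀ = 1.7406×0.59201×0.22422 + 0.80593×0.97454×0.98561 = 0.231048 + 0.774109 = 1.005157.
Q̄ = (S₀/π) × [bracket] = (1795/π) × 1.005157 = 574.31 W/m².
— Configuration B (φ=+74.7°):
Solar declination: sin δ = sin ε · sin λ_s = sin 36.40° × sin 88.9° = 0.59331, so δ = +36.392°.
cos H₀ = −tan(+74.7°) tan(+36.392°) = -2.6942 ≤ −1 ⇒ polar day, H₀ = π.
Bracket: H₀ sin φ sin δ + cos φ cos δ sin H₀ = 3.1416×0.96456×0.59331 + 0.26387×0.80497×0.00000 = 1.797885 + 0.000000 = 1.797885.
Q̄ = (S₀/π) × [bracket] = (1795/π) × 1.797885 = 1027.3 W/m².
Ratio Q̄_A / Q̄_B = 574.31 / 1027.3 = 0.5590.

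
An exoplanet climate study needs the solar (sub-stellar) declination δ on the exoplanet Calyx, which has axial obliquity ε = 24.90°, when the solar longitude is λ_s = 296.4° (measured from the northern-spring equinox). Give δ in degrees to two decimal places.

sin δ = sin ε · sin λ_s = sin 24.90° × sin 296.4° = -0.377127.
δ = arcsin(-0.377127) = -22.16°.

δ = -22.16°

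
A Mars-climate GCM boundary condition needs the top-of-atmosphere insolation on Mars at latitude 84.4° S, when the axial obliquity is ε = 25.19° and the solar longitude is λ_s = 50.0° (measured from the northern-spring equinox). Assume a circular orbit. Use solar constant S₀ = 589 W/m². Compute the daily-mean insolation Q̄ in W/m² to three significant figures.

Q̄ ≈ 0.00 W/m²

Solar declination: sin δ = sin ε · sin λ_s = sin 25.19° × sin 50.0° = 0.32604, so δ = +19.029°.
cos H₀ = −tan(-84.4°) tan(+19.029°) = 3.5175 ≥ 1 ⇒ polar night, H₀ = 0 and Q̄ = 0.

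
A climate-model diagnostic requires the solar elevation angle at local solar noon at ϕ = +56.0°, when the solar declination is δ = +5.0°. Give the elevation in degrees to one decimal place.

39.0°

At local noon the hour angle is zero, so the zenith angle equals |ϕ − δ| = |+56.0° − (+5.000°)| = 51.000°.
Elevation = 90° − 51.000° = 39.0°.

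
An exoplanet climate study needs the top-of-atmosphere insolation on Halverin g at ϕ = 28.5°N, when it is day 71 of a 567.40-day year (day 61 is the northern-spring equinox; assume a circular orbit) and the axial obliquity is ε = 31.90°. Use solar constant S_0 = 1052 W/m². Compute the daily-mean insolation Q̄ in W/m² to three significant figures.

Solar longitude: L_s = 360° × (71 − 61)/567.40 = 6.345°.
sin δ = sin 31.90° × sin 6.345° = 0.05840, so δ = +3.348°.
cos h₀ = −tan(+28.5°) tan(+3.348°) = -0.0318, h₀ = 1.6026 rad.
Bracket: h₀ sin ϕ sin δ + cos ϕ cos δ sin h₀ = 1.6026×0.47716×0.05840 + 0.87882×0.99829×0.99950 = 0.044658 + 0.876879 = 0.921537.
Q̄ = (S_0/π) × [bracket] = (1052/π) × 0.921537 = 308.6 W/m².

Q̄ ≈ 309 W/m²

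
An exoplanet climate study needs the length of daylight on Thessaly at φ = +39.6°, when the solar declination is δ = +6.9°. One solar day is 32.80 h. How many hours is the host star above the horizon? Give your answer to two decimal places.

cos H₀ = −tan φ · tan δ = −tan(+39.6°) × tan(+6.900°) = -0.1001, so H₀ = 1.6711 rad = 95.75°.
Daylight = 2H₀/(2π) × 32.80 h = (1.6711/π) × 32.80 = 17.45 h.

17.45 h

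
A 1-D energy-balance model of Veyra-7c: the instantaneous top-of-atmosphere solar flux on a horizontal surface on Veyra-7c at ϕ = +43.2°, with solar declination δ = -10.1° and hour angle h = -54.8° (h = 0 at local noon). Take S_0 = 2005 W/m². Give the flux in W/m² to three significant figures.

589 W/m²

cos θ_z = sin ϕ sin δ + cos ϕ cos δ cos h = -0.120047 + 0.413689 = 0.293642.
Flux = S_0 · cos θ_z = 2005 × 0.293642 = 588.8 W/m².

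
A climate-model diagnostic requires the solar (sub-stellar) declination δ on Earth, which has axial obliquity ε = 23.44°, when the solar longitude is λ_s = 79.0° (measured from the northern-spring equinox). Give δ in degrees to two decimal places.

δ = +22.98°

sin δ = sin ε · sin λ_s = sin 23.44° × sin 79.0° = 0.390480.
δ = arcsin(0.390480) = +22.98°.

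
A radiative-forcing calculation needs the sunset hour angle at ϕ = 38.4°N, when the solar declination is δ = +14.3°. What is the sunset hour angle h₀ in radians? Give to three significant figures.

cos h₀ = −tan ϕ · tan δ = −tan(+38.4°) × tan(+14.300°) = -0.2020, so h₀ = 1.7742 rad = 101.66°.

h₀ = 1.77 rad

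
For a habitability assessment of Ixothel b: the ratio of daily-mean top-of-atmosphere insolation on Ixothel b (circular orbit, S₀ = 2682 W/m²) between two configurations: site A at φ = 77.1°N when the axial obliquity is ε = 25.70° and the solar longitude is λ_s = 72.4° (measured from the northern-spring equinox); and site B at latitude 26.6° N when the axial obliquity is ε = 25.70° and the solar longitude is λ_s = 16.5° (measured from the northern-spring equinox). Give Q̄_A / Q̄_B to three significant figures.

— Configuration A (φ=+77.1°):
Solar declination: sin δ = sin ε · sin λ_s = sin 25.70° × sin 72.4° = 0.41336, so δ = +24.416°.
cos H₀ = −tan(+77.1°) tan(+24.416°) = -1.9821 ≤ −1 ⇒ polar day, H₀ = π.
Bracket: H₀ sin φ sin δ + cos φ cos δ sin H₀ = 3.1416×0.97476×0.41336 + 0.22325×0.91057×0.00000 = 1.265835 + 0.000000 = 1.265835.
Q̄ = (S₀/π) × [bracket] = (2682/π) × 1.265835 = 1080.7 W/m².
— Configuration B (φ=+26.6°):
Solar declination: sin δ = sin ε · sin λ_s = sin 25.70° × sin 16.5° = 0.12317, so δ = +7.075°.
cos H₀ = −tan(+26.6°) tan(+7.075°) = -0.0622, H₀ = 1.6330 rad.
Bracket: H₀ sin φ sin δ + cos φ cos δ sin H₀ = 1.6330×0.44776×0.12317 + 0.89415×0.99239×0.99807 = 0.090061 + 0.885633 = 0.975694.
Q̄ = (S₀/π) × [bracket] = (2682/π) × 0.975694 = 832.96 W/m².
Ratio Q̄_A / Q̄_B = 1080.7 / 832.96 = 1.297.

Q̄_A / Q̄_B ≈ 1.30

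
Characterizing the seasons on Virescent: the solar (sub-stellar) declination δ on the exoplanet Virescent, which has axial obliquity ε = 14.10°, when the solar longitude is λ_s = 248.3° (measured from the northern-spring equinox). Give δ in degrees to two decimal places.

δ = -13.08°

sin δ = sin ε · sin λ_s = sin 14.10° × sin 248.3° = -0.226351.
δ = arcsin(-0.226351) = -13.08°.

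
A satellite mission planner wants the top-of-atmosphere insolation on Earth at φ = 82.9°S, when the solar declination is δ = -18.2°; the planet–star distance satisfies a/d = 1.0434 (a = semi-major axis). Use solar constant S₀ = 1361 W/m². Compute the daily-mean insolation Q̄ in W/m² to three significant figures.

cos H₀ = −tan(-82.9°) tan(-18.200°) = -2.6396 ≤ −1 ⇒ polar day, H₀ = π.
Bracket: H₀ sin φ sin δ + cos φ cos δ sin H₀ = 3.1416×-0.99233×-0.31233 + 0.12360×0.94997×0.00000 = 0.973690 + 0.000000 = 0.973690.
Inverse-square distance factor (a/d)² = 1.0434² = 1.088684.
Q̄ = (S₀/π) × 1.088684 × [bracket] = (1361/π) × 1.088684 × 0.973690 = 459.2 W/m².

Q̄ ≈ 459 W/m²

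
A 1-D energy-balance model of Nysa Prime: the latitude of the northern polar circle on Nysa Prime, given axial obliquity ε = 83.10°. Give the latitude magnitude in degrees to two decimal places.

6.90°

The polar circle is the lowest latitude that experiences at least one full rotation of continuous daylight at the northern-summer solstice; it lies at |φ| = 90° − ε = 90° − 83.10° = 6.90°.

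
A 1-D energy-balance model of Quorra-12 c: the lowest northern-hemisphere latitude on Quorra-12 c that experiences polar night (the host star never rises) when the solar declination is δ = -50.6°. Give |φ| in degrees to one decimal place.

Polar night requires cos H₀ = −tan φ tan δ ≥ 1, i.e. tan φ tan δ ≤ −1.
The boundary is |tan φ| · |tan δ| = 1, so |φ| = 90° − |δ| = 90° − 50.6° = 39.4° in the northern hemisphere.

|φ| = 39.4°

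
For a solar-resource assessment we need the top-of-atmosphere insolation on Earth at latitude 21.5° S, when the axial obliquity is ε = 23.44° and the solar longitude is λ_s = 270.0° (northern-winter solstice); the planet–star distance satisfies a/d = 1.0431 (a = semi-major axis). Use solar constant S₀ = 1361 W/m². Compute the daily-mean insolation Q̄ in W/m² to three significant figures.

Q̄ ≈ 516 W/m²

Solar declination: sin δ = sin ε · sin λ_s = sin 23.44° × sin 270.0° = -0.39779, so δ = -23.440°.
cos H₀ = −tan(-21.5°) tan(-23.440°) = -0.1708, H₀ = 1.7424 rad.
Bracket: H₀ sin φ sin δ + cos φ cos δ sin H₀ = 1.7424×-0.36650×-0.39779 + 0.93042×0.91748×0.98531 = 0.254025 + 0.841102 = 1.095127.
Inverse-square distance factor (a/d)² = 1.0431² = 1.088058.
Q̄ = (S₀/π) × 1.088058 × [bracket] = (1361/π) × 1.088058 × 1.095127 = 516.2 W/m².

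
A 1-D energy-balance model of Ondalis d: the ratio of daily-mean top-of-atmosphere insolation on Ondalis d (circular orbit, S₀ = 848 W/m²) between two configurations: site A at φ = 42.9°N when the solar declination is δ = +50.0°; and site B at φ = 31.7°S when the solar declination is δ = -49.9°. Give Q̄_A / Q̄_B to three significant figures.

Q̄_A / Q̄_B ≈ 1.23

— Configuration A (φ=+42.9°):
cos H₀ = −tan(+42.9°) tan(+50.000°) = -1.1074 ≤ −1 ⇒ polar day, H₀ = π.
Bracket: H₀ sin φ sin δ + cos φ cos δ sin H₀ = 3.1416×0.68072×0.76604 + 0.73254×0.64279×0.00000 = 1.638215 + 0.000000 = 1.638215.
Q̄ = (S₀/π) × [bracket] = (848/π) × 1.638215 = 442.20 W/m².
— Configuration B (φ=-31.7°):
cos H₀ = −tan(-31.7°) tan(-49.900°) = -0.7334, H₀ = 2.3942 rad.
Bracket: H₀ sin φ sin δ + cos φ cos δ sin H₀ = 2.3942×-0.52547×-0.76492 + 0.85081×0.64412×0.67976 = 0.962331 + 0.372525 = 1.334856.
Q̄ = (S₀/π) × [bracket] = (848/π) × 1.334856 = 360.31 W/m².
Ratio Q̄_A / Q̄_B = 442.20 / 360.31 = 1.227.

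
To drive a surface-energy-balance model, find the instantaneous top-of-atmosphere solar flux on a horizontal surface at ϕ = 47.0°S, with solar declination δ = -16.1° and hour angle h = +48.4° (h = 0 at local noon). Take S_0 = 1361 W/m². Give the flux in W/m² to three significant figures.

cos θ_z = sin ϕ sin δ + cos ϕ cos δ cos h = 0.202815 + 0.435038 = 0.637853.
Flux = S_0 · cos θ_z = 1361 × 0.637853 = 868.1 W/m².

868 W/m²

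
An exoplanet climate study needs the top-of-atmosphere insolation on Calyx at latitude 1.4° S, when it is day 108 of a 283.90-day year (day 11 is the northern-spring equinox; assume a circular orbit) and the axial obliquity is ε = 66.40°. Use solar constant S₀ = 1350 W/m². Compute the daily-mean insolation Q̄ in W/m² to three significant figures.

Q̄ ≈ 262 W/m²

Solar longitude: λ_s = 360° × (108 − 11)/283.90 = 123.001°.
sin δ = sin 66.40° × sin 123.001° = 0.76852, so δ = +50.221°.
cos H₀ = −tan(-1.4°) tan(+50.221°) = 0.0294, H₀ = 1.5414 rad.
Bracket: H₀ sin φ sin δ + cos φ cos δ sin H₀ = 1.5414×-0.02443×0.76852 + 0.99970×0.63983×0.99957 = -0.028940 + 0.639363 = 0.610423.
Q̄ = (S₀/π) × [bracket] = (1350/π) × 0.610423 = 262.3 W/m².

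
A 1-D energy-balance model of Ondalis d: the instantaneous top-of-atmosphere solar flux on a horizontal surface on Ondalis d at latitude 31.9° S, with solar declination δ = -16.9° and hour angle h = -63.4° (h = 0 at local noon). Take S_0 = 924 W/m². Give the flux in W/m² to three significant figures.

cos θ_z = sin ϕ sin δ + cos ϕ cos δ cos h = 0.153618 + 0.363718 = 0.517336.
Flux = S_0 · cos θ_z = 924 × 0.517336 = 478.0 W/m².

478 W/m²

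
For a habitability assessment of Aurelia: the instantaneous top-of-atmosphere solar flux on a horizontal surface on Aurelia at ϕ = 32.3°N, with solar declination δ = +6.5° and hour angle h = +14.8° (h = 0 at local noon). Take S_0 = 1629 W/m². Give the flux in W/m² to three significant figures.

cos θ_z = sin ϕ sin δ + cos ϕ cos δ cos h = 0.060490 + 0.811966 = 0.872456.
Flux = S_0 · cos θ_z = 1629 × 0.872456 = 1421 W/m².

1.42e+03 W/m²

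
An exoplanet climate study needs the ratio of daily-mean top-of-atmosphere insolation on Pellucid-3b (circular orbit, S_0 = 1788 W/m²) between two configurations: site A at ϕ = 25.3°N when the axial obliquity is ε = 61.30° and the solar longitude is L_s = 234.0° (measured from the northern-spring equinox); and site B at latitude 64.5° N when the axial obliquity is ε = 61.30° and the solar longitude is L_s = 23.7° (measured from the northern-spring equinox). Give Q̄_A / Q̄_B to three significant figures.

Q̄_A / Q̄_B ≈ 0.226

— Configuration A (ϕ=+25.3°):
Solar declination: sin δ = sin ε · sin L_s = sin 61.30° × sin 234.0° = -0.70963, so δ = -45.205°.
cos h₀ = −tan(+25.3°) tan(-45.205°) = 0.4761, h₀ = 1.0746 rad.
Bracket: h₀ sin ϕ sin δ + cos ϕ cos δ sin h₀ = 1.0746×0.42736×-0.70963 + 0.90408×0.70458×0.87940 = -0.325891 + 0.560175 = 0.234284.
Q̄ = (S_0/π) × [bracket] = (1788/π) × 0.234284 = 133.34 W/m².
— Configuration B (ϕ=+64.5°):
Solar declination: sin δ = sin ε · sin L_s = sin 61.30° × sin 23.7° = 0.35257, so δ = +20.644°.
cos h₀ = −tan(+64.5°) tan(+20.644°) = -0.7899, h₀ = 2.4814 rad.
Bracket: h₀ sin ϕ sin δ + cos ϕ cos δ sin h₀ = 2.4814×0.90259×0.35257 + 0.43051×0.93579×0.61324 = 0.789646 + 0.247054 = 1.036700.
Q̄ = (S_0/π) × [bracket] = (1788/π) × 1.036700 = 590.03 W/m².
Ratio Q̄_A / Q̄_B = 133.34 / 590.03 = 0.2260.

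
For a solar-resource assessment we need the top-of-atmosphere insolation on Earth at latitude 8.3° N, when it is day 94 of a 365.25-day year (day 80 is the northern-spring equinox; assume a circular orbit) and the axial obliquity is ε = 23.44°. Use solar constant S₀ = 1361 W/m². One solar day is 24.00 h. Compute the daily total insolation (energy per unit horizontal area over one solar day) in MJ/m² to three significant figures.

Solar longitude: λ_s = 360° × (94 − 80)/365.25 = 13.799°.
sin δ = sin 23.44° × sin 13.799° = 0.09488, so δ = +5.444°.
cos H₀ = −tan(+8.3°) tan(+5.444°) = -0.0139, H₀ = 1.5847 rad.
Bracket: H₀ sin φ sin δ + cos φ cos δ sin H₀ = 1.5847×0.14436×0.09488 + 0.98953×0.99549×0.99990 = 0.021705 + 0.984969 = 1.006674.
Q̄ = (S₀/π) × [bracket] = (1361/π) × 1.006674 = 436.11 W/m².
Daily total = Q̄ × 24.00 h × 3600 s/h = 436.11 × 24.00 × 3600 / 10⁶ = 37.68 MJ/m².

37.7 MJ/m²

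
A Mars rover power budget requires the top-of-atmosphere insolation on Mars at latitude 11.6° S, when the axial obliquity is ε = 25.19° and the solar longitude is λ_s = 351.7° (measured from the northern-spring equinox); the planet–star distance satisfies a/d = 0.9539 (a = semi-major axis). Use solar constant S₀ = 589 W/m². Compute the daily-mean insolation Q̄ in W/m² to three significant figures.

Solar declination: sin δ = sin ε · sin λ_s = sin 25.19° × sin 351.7° = -0.06144, so δ = -3.523°.
cos H₀ = −tan(-11.6°) tan(-3.523°) = -0.0126, H₀ = 1.5834 rad.
Bracket: H₀ sin φ sin δ + cos φ cos δ sin H₀ = 1.5834×-0.20108×-0.06144 + 0.97958×0.99811×0.99992 = 0.019562 + 0.977650 = 0.997212.
Inverse-square distance factor (a/d)² = 0.9539² = 0.909925.
Q̄ = (S₀/π) × 0.909925 × [bracket] = (589/π) × 0.909925 × 0.997212 = 170.1 W/m².

Q̄ ≈ 170 W/m²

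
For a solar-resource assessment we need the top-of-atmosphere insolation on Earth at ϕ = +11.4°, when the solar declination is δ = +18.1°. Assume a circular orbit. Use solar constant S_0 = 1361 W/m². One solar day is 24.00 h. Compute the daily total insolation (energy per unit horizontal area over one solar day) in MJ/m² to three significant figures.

cos h₀ = −tan(+11.4°) tan(+18.100°) = -0.0659, h₀ = 1.6367 rad.
Bracket: h₀ sin ϕ sin δ + cos ϕ cos δ sin h₀ = 1.6367×0.19766×0.31068 + 0.98027×0.95052×0.99783 = 0.100508 + 0.929744 = 1.030252.
Q̄ = (S_0/π) × [bracket] = (1361/π) × 1.030252 = 446.33 W/m².
Daily total = Q̄ × 24.00 h × 3600 s/h = 446.33 × 24.00 × 3600 / 10⁶ = 38.56 MJ/m².

38.6 MJ/m²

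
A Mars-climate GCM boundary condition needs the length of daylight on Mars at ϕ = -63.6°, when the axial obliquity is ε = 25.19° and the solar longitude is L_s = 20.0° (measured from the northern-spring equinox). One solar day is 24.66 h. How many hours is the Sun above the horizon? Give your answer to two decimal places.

Solar declination: sin δ = sin ε · sin L_s = sin 25.19° × sin 20.0° = 0.14557, so δ = +8.370°.
cos h₀ = −tan ϕ · tan δ = −tan(-63.6°) × tan(+8.370°) = 0.2964, so h₀ = 1.2699 rad = 72.76°.
Daylight = 2h₀/(2π) × 24.66 h = (1.2699/π) × 24.66 = 9.97 h.

9.97 h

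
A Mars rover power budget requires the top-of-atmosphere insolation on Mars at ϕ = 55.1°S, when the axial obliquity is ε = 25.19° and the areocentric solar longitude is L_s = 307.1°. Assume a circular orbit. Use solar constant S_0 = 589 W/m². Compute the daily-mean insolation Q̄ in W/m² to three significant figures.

Q̄ ≈ 197 W/m²

sin δ = sin 25.19° × sin 307.1° = -0.33947, so δ = -19.845°.
cos h₀ = −tan(-55.1°) tan(-19.845°) = -0.5173, h₀ = 2.1145 rad.
Bracket: h₀ sin ϕ sin δ + cos ϕ cos δ sin h₀ = 2.1145×-0.82015×-0.33947 + 0.57215×0.94062×0.85578 = 0.588711 + 0.460560 = 1.049271.
Q̄ = (S_0/π) × [bracket] = (589/π) × 1.049271 = 196.7 W/m².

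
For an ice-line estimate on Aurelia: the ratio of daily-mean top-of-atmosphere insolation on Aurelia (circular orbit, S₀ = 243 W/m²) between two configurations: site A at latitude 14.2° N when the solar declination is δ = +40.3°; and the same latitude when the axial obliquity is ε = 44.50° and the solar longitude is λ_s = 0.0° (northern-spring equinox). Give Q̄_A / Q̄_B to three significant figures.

Q̄_A / Q̄_B ≈ 1.04

— Configuration A (φ=+14.2°):
cos H₀ = −tan(+14.2°) tan(+40.300°) = -0.2146, H₀ = 1.7871 rad.
Bracket: H₀ sin φ sin δ + cos φ cos δ sin H₀ = 1.7871×0.24531×0.64679 + 0.96945×0.76267×0.97670 = 0.283549 + 0.722143 = 1.005692.
Q̄ = (S₀/π) × [bracket] = (243/π) × 1.005692 = 77.790 W/m².
— Configuration B (φ=+14.2°):
Solar declination: sin δ = sin ε · sin λ_s = sin 44.50° × sin 0.0° = 0.00000, so δ = +0.000°.
cos H₀ = −tan(+14.2°) tan(+0.000°) = -0.0000, H₀ = 1.5708 rad.
Bracket: H₀ sin φ sin δ + cos φ cos δ sin H₀ = 1.5708×0.24531×0.00000 + 0.96945×1.00000×1.00000 = 0.000000 + 0.969450 = 0.969450.
Q̄ = (S₀/π) × [bracket] = (243/π) × 0.969450 = 74.986 W/m².
Ratio Q̄_A / Q̄_B = 77.790 / 74.986 = 1.037.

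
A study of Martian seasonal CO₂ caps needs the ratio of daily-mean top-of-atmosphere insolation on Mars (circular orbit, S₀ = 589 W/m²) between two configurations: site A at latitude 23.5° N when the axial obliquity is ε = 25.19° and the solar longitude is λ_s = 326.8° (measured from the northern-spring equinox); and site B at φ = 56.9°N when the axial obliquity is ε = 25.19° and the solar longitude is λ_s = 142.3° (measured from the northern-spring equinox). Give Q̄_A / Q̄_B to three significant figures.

Q̄_A / Q̄_B ≈ 0.820

— Configuration A (φ=+23.5°):
Solar declination: sin δ = sin ε · sin λ_s = sin 25.19° × sin 326.8° = -0.23305, so δ = -13.477°.
cos H₀ = −tan(+23.5°) tan(-13.477°) = 0.1042, H₀ = 1.4664 rad.
Bracket: H₀ sin φ sin δ + cos φ cos δ sin H₀ = 1.4664×0.39875×-0.23305 + 0.91706×0.97246×0.99456 = -0.136271 + 0.886953 = 0.750682.
Q̄ = (S₀/π) × [bracket] = (589/π) × 0.750682 = 140.74 W/m².
— Configuration B (φ=+56.9°):
Solar declination: sin δ = sin ε · sin λ_s = sin 25.19° × sin 142.3° = 0.26028, so δ = +15.087°.
cos H₀ = −tan(+56.9°) tan(+15.087°) = -0.4135, H₀ = 1.9971 rad.
Bracket: H₀ sin φ sin δ + cos φ cos δ sin H₀ = 1.9971×0.83772×0.26028 + 0.54610×0.96553×0.91050 = 0.435451 + 0.480085 = 0.915536.
Q̄ = (S₀/π) × [bracket] = (589/π) × 0.915536 = 171.65 W/m².
Ratio Q̄_A / Q̄_B = 140.74 / 171.65 = 0.8199.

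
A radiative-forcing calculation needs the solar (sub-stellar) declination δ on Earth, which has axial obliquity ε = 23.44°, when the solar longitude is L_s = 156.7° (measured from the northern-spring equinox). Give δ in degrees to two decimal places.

δ = +9.05°

sin δ = sin ε · sin L_s = sin 23.44° × sin 156.7° = 0.157343.
δ = arcsin(0.157343) = +9.05°.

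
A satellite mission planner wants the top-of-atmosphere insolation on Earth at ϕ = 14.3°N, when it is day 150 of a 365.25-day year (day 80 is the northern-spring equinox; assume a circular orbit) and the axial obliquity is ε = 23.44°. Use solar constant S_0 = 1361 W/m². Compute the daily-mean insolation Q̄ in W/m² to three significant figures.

Solar longitude: L_s = 360° × (150 − 80)/365.25 = 68.994°.
sin δ = sin 23.44° × sin 68.994° = 0.37135, so δ = +21.799°.
cos h₀ = −tan(+14.3°) tan(+21.799°) = -0.1019, h₀ = 1.6729 rad.
Bracket: h₀ sin ϕ sin δ + cos ϕ cos δ sin h₀ = 1.6729×0.24700×0.37135 + 0.96902×0.92849×0.99479 = 0.153444 + 0.895038 = 1.048482.
Q̄ = (S_0/π) × [bracket] = (1361/π) × 1.048482 = 454.2 W/m².

Q̄ ≈ 454 W/m²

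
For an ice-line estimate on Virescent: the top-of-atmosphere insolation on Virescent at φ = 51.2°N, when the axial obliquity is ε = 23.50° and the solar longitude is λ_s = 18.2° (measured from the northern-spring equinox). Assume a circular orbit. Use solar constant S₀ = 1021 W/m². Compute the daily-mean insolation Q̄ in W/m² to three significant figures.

Solar declination: sin δ = sin ε · sin λ_s = sin 23.50° × sin 18.2° = 0.12454, so δ = +7.154°.
cos H₀ = −tan(+51.2°) tan(+7.154°) = -0.1561, H₀ = 1.7276 rad.
Bracket: H₀ sin φ sin δ + cos φ cos δ sin H₀ = 1.7276×0.77934×0.12454 + 0.62660×0.99221×0.98774 = 0.167679 + 0.614097 = 0.781776.
Q̄ = (S₀/π) × [bracket] = (1021/π) × 0.781776 = 254.1 W/m².

Q̄ ≈ 254 W/m²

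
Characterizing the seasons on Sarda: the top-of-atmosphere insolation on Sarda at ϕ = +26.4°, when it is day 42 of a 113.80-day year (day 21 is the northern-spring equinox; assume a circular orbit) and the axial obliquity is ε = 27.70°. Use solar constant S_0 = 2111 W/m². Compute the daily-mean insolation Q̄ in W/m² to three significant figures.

Q̄ ≈ 759 W/m²

Solar longitude: L_s = 360° × (42 − 21)/113.80 = 66.432°.
sin δ = sin 27.70° × sin 66.432° = 0.42607, so δ = +25.218°.
cos h₀ = −tan(+26.4°) tan(+25.218°) = -0.2338, h₀ = 1.8068 rad.
Bracket: h₀ sin ϕ sin δ + cos ϕ cos δ sin h₀ = 1.8068×0.44464×0.42607 + 0.89571×0.90469×0.97229 = 0.342294 + 0.787885 = 1.130179.
Q̄ = (S_0/π) × [bracket] = (2111/π) × 1.130179 = 759.4 W/m².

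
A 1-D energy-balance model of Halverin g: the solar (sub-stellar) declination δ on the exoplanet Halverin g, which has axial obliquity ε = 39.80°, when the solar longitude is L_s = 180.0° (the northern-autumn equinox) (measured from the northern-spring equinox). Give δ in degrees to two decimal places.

sin δ = sin ε · sin L_s = sin 39.80° × sin 180.0° = 0.000000.
δ = arcsin(0.000000) = +0.00°.

δ = +0.00°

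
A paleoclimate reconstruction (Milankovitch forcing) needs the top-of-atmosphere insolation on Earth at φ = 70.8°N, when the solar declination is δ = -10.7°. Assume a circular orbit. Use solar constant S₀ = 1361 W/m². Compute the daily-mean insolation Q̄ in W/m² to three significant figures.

cos H₀ = −tan(+70.8°) tan(-10.700°) = 0.5426, H₀ = 0.9973 rad.
Bracket: H₀ sin φ sin δ + cos φ cos δ sin H₀ = 0.9973×0.94438×-0.18567 + 0.32887×0.98261×0.83999 = -0.174870 + 0.271444 = 0.096574.
Q̄ = (S₀/π) × [bracket] = (1361/π) × 0.096574 = 41.84 W/m².

Q̄ ≈ 41.8 W/m²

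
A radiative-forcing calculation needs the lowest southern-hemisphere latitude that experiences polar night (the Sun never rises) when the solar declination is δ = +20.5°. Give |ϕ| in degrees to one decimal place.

|ϕ| = 69.5°

Polar night requires cos h₀ = −tan ϕ tan δ ≥ 1, i.e. tan ϕ tan δ ≤ −1.
The boundary is |tan ϕ| · |tan δ| = 1, so |ϕ| = 90° − |δ| = 90° − 20.5° = 69.5° in the southern hemisphere.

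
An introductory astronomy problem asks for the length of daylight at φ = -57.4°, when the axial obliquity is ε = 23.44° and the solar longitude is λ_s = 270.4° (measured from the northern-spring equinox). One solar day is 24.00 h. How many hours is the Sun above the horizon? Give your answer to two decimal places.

Solar declination: sin δ = sin ε · sin λ_s = sin 23.44° × sin 270.4° = -0.39778, so δ = -23.439°.
cos H₀ = −tan φ · tan δ = −tan(-57.4°) × tan(-23.439°) = -0.6779, so H₀ = 2.3157 rad = 132.68°.
Daylight = 2H₀/(2π) × 24.00 h = (2.3157/π) × 24.00 = 17.69 h.

17.69 h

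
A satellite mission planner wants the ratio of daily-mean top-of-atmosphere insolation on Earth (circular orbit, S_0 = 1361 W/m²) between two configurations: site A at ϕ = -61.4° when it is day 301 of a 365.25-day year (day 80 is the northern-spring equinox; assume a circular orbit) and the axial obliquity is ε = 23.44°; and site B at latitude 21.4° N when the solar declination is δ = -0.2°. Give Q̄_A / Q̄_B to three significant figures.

— Configuration A (ϕ=-61.4°):
Solar longitude: L_s = 360° × (301 − 80)/365.25 = 217.823°.
sin δ = sin 23.44° × sin 217.823° = -0.24394, so δ = -14.119°.
cos h₀ = −tan(-61.4°) tan(-14.119°) = -0.4613, h₀ = 2.0503 rad.
Bracket: h₀ sin ϕ sin δ + cos ϕ cos δ sin h₀ = 2.0503×-0.87798×-0.24394 + 0.47869×0.96979×0.88722 = 0.439122 + 0.411873 = 0.850995.
Q̄ = (S_0/π) × [bracket] = (1361/π) × 0.850995 = 368.67 W/m².
— Configuration B (ϕ=+21.4°):
cos h₀ = −tan(+21.4°) tan(-0.200°) = 0.0014, h₀ = 1.5694 rad.
Bracket: h₀ sin ϕ sin δ + cos ϕ cos δ sin h₀ = 1.5694×0.36488×-0.00349 + 0.93106×0.99999×1.00000 = -0.001999 + 0.931051 = 0.929052.
Q̄ = (S_0/π) × [bracket] = (1361/π) × 0.929052 = 402.48 W/m².
Ratio Q̄_A / Q̄_B = 368.67 / 402.48 = 0.9160.

Q̄_A / Q̄_B ≈ 0.916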